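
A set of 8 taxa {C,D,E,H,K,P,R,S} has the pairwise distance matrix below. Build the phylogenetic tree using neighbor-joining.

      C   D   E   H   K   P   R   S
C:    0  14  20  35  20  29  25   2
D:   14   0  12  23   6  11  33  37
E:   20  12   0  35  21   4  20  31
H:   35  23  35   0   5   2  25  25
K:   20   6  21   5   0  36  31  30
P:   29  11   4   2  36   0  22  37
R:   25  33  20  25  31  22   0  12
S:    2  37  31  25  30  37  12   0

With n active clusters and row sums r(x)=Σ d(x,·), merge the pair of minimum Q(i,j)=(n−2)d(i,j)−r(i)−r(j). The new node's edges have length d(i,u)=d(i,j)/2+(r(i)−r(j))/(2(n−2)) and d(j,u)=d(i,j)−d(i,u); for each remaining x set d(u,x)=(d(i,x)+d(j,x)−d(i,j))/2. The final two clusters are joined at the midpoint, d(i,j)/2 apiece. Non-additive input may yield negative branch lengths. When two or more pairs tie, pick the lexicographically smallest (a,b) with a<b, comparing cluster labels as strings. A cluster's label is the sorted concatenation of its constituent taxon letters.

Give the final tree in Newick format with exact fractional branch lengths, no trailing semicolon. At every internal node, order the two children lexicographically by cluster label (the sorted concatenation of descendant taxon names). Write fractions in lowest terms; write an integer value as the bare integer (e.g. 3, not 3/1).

iteration 1: select C,S (d=2, Q=-307); attach at lengths (-17/12, 41/12); label the merged cluster CS
  updated: d(CS,D)=49/2, d(CS,E)=49/2, d(CS,H)=29, d(CS,K)=24, d(CS,P)=32, d(CS,R)=35/2
iteration 2: select H,K (d=5, Q=-217); attach at lengths (21/10, 29/10); label the merged cluster HK
  updated: d(CS,HK)=24, d(D,HK)=12, d(E,HK)=51/2, d(HK,P)=33/2, d(HK,R)=51/2
iteration 3: select CS,R (d=35/2, Q=-341/2); attach at lengths (149/16, 131/16); label the merged cluster CRS
  updated: d(CRS,D)=20, d(CRS,E)=27/2, d(CRS,HK)=16, d(CRS,P)=73/4
iteration 4: select E,P (d=4, Q=-371/4); attach at lengths (23/8, 9/8); label the merged cluster EP
  updated: d(CRS,EP)=111/8, d(D,EP)=19/2, d(EP,HK)=19
iteration 5: select CRS,HK (d=16, Q=-519/8); attach at lengths (279/32, 233/32); label the merged cluster CHKRS
  updated: d(CHKRS,D)=8, d(CHKRS,EP)=135/16
iteration 6: select CHKRS,D (d=8, Q=-415/16); attach at lengths (111/32, 145/32); label the merged cluster CDHKRS
  updated: d(CDHKRS,EP)=159/32
iteration 7: select CDHKRS,EP (d=159/32); attach at lengths (159/64, 159/64); label the merged cluster CDEHKPRS
final tree: (((((C:-17/12,S:41/12):149/16,R:131/16):279/32,(H:21/10,K:29/10):233/32):111/32,D:145/32):159/64,(E:23/8,P:9/8):159/64)
total length: 1839/32

(((((C:-17/12,S:41/12):149/16,R:131/16):279/32,(H:21/10,K:29/10):233/32):111/32,D:145/32):159/64,(E:23/8,P:9/8):159/64)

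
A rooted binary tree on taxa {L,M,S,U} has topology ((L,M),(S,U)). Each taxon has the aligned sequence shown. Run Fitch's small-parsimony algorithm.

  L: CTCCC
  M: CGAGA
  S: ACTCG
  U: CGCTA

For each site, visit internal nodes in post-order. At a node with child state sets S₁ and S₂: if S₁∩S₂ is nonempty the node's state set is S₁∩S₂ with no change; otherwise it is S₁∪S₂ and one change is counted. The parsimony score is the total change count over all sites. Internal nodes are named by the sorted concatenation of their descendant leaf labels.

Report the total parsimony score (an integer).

[col 0] LM: children L:{C}, M:{C} ∩→ {C}; cost 0
[col 0] SU: children S:{A}, U:{C} ∪→ {A,C}; cost 1
[col 0] LMSU: children LM:{C}, SU:{A,C} ∩→ {C}; cost 0
[col 1] LM: children L:{T}, M:{G} ∪→ {G,T}; cost 1
[col 1] SU: children S:{C}, U:{G} ∪→ {C,G}; cost 1
[col 1] LMSU: children LM:{G,T}, SU:{C,G} ∩→ {G}; cost 0
[col 2] LM: children L:{C}, M:{A} ∪→ {A,C}; cost 1
[col 2] SU: children S:{T}, U:{C} ∪→ {C,T}; cost 1
[col 2] LMSU: children LM:{A,C}, SU:{C,T} ∩→ {C}; cost 0
[col 3] LM: children L:{C}, M:{G} ∪→ {C,G}; cost 1
[col 3] SU: children S:{C}, U:{T} ∪→ {C,T}; cost 1
[col 3] LMSU: children LM:{C,G}, SU:{C,T} ∩→ {C}; cost 0
[col 4] LM: children L:{C}, M:{A} ∪→ {A,C}; cost 1
[col 4] SU: children S:{G}, U:{A} ∪→ {A,G}; cost 1
[col 4] LMSU: children LM:{A,C}, SU:{A,G} ∩→ {A}; cost 0
per-site changes: [1, 2, 2, 2, 2]; total = 9

9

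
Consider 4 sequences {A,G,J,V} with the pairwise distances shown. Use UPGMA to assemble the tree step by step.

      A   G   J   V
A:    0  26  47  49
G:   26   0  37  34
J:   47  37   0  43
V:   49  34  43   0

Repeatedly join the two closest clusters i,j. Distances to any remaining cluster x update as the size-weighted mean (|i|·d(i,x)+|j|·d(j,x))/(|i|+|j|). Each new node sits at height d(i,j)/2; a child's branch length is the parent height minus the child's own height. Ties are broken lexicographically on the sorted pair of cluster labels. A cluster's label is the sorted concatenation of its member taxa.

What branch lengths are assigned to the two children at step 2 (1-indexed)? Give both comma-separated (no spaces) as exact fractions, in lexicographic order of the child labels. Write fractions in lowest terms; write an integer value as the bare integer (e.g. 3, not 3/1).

31/4,83/4

1. join A+G (d=26) ⇒ AG; edges |A|=13, |G|=13
  updated: d(AG,J)=42, d(AG,V)=83/2
2. join AG+V (d=83/2) ⇒ AGV; edges |AG|=31/4, |V|=83/4
  updated: d(AGV,J)=127/3
3. join AGV+J (d=127/3) ⇒ AGJV; edges |AGV|=5/12, |J|=127/6
final tree: (((A:13,G:13):31/4,V:83/4):5/12,J:127/6)
total length: 913/12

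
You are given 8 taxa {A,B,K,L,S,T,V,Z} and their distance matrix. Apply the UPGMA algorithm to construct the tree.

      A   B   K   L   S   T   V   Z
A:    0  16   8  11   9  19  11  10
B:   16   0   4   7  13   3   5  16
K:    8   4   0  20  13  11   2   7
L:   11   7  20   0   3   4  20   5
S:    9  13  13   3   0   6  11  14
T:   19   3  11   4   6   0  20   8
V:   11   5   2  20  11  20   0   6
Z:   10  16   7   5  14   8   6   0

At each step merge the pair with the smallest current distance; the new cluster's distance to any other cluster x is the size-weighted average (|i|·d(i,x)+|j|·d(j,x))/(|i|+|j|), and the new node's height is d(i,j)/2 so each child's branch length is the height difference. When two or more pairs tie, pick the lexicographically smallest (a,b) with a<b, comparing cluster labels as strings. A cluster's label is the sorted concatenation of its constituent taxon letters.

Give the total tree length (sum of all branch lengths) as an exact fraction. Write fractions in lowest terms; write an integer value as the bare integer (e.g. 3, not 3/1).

683/24

step 1: merge (K,V) at d=2; branch lengths K→1, V→1; new cluster KV
  updated: d(A,KV)=19/2, d(B,KV)=9/2, d(KV,L)=20, d(KV,S)=12, d(KV,T)=31/2, d(KV,Z)=13/2
step 2: merge (B,T) at d=3; branch lengths B→3/2, T→3/2; new cluster BT
  updated: d(A,BT)=35/2, d(BT,KV)=10, d(BT,L)=11/2, d(BT,S)=19/2, d(BT,Z)=12
step 3: merge (L,S) at d=3; branch lengths L→3/2, S→3/2; new cluster LS
  updated: d(A,LS)=10, d(BT,LS)=15/2, d(KV,LS)=16, d(LS,Z)=19/2
step 4: merge (KV,Z) at d=13/2; branch lengths KV→9/4, Z→13/4; new cluster KVZ
  updated: d(A,KVZ)=29/3, d(BT,KVZ)=32/3, d(KVZ,LS)=83/6
step 5: merge (BT,LS) at d=15/2; branch lengths BT→9/4, LS→9/4; new cluster BLST
  updated: d(A,BLST)=55/4, d(BLST,KVZ)=49/4
step 6: merge (A,KVZ) at d=29/3; branch lengths A→29/6, KVZ→19/12; new cluster AKVZ
  updated: d(AKVZ,BLST)=101/8
step 7: merge (AKVZ,BLST) at d=101/8; branch lengths AKVZ→71/48, BLST→41/16; new cluster ABKLSTVZ
final tree: ((A:29/6,((K:1,V:1):9/4,Z:13/4):19/12):71/48,((B:3/2,T:3/2):9/4,(L:3/2,S:3/2):9/4):41/16)
total length: 683/24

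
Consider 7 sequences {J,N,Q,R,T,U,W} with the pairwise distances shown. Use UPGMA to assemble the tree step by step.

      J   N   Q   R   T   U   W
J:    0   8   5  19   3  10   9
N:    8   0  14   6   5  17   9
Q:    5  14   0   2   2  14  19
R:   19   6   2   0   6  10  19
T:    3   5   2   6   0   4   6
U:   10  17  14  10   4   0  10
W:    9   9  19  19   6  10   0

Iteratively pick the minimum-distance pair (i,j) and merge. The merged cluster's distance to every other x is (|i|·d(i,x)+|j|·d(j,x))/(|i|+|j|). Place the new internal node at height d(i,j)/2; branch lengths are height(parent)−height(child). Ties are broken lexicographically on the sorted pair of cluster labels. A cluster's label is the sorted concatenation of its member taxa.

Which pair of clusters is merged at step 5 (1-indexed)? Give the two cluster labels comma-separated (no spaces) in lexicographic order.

JNTW,U

iteration 1: select Q,R (d=2); attach at lengths (1, 1); label the merged cluster QR
  updated: d(J,QR)=12, d(N,QR)=10, d(QR,T)=4, d(QR,U)=12, d(QR,W)=19
iteration 2: select J,T (d=3); attach at lengths (3/2, 3/2); label the merged cluster JT
  updated: d(JT,N)=13/2, d(JT,QR)=8, d(JT,U)=7, d(JT,W)=15/2
iteration 3: select JT,N (d=13/2); attach at lengths (7/4, 13/4); label the merged cluster JNT
  updated: d(JNT,QR)=26/3, d(JNT,U)=31/3, d(JNT,W)=8
iteration 4: select JNT,W (d=8); attach at lengths (3/4, 4); label the merged cluster JNTW
  updated: d(JNTW,QR)=45/4, d(JNTW,U)=41/4
iteration 5: select JNTW,U (d=41/4); attach at lengths (9/8, 41/8); label the merged cluster JNTUW
  updated: d(JNTUW,QR)=57/5
iteration 6: select JNTUW,QR (d=57/5); attach at lengths (23/40, 47/10); label the merged cluster JNQRTUW
final tree: (((((J:3/2,T:3/2):7/4,N:13/4):3/4,W:4):9/8,U:41/8):23/40,(Q:1,R:1):47/10)
total length: 1051/40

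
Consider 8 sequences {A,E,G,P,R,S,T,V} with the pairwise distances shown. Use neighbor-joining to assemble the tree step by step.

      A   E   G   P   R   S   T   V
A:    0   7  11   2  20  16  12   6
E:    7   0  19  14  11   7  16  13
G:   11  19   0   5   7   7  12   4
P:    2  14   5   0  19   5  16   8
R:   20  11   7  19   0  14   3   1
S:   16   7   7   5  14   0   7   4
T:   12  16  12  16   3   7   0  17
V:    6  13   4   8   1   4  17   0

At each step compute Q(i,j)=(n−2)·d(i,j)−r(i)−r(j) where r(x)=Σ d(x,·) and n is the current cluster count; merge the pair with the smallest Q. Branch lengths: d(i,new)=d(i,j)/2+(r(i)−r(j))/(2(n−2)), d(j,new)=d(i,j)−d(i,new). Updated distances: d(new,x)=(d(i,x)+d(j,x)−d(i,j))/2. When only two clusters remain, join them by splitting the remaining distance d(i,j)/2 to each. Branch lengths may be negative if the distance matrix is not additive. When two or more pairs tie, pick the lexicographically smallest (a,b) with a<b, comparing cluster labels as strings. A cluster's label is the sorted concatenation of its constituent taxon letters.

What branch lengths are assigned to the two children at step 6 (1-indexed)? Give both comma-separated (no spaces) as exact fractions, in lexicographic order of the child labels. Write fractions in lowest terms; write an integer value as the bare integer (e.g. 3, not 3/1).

step 1: merge (R,T) at d=3, Q=-140; branch lengths R→5/6, T→13/6; new cluster RT
  updated: d(A,RT)=29/2, d(E,RT)=12, d(G,RT)=8, d(P,RT)=16, d(RT,S)=9, d(RT,V)=15/2
step 2: merge (A,P) at d=2, Q=-193/2; branch lengths A→33/20, P→7/20; new cluster AP
  updated: d(AP,E)=19/2, d(AP,G)=7, d(AP,RT)=57/4, d(AP,S)=19/2, d(AP,V)=6
step 3: merge (E,S) at d=7, Q=-69; branch lengths E→13/2, S→1/2; new cluster ES
  updated: d(AP,ES)=6, d(ES,G)=19/2, d(ES,RT)=7, d(ES,V)=5
step 4: merge (ES,RT) at d=7, Q=-173/4; branch lengths ES→47/24, RT→121/24; new cluster ERST
  updated: d(AP,ERST)=53/8, d(ERST,G)=21/4, d(ERST,V)=11/4
step 5: merge (AP,G) at d=7, Q=-175/8; branch lengths AP→139/32, G→85/32; new cluster AGP
  updated: d(AGP,ERST)=39/16, d(AGP,V)=3/2
step 6: merge (AGP,ERST) at d=39/16, Q=-107/16; branch lengths AGP→19/32, ERST→59/32; new cluster AEGPRST
  updated: d(AEGPRST,V)=29/32
step 7: merge (AEGPRST,V) at d=29/32; branch lengths AEGPRST→29/64, V→29/64; new cluster AEGPRSTV
final tree: ((((A:33/20,P:7/20):139/32,G:85/32):19/32,((E:13/2,S:1/2):47/24,(R:5/6,T:13/6):121/24):59/32):29/64,V:29/64)
total length: 939/32

19/32,59/32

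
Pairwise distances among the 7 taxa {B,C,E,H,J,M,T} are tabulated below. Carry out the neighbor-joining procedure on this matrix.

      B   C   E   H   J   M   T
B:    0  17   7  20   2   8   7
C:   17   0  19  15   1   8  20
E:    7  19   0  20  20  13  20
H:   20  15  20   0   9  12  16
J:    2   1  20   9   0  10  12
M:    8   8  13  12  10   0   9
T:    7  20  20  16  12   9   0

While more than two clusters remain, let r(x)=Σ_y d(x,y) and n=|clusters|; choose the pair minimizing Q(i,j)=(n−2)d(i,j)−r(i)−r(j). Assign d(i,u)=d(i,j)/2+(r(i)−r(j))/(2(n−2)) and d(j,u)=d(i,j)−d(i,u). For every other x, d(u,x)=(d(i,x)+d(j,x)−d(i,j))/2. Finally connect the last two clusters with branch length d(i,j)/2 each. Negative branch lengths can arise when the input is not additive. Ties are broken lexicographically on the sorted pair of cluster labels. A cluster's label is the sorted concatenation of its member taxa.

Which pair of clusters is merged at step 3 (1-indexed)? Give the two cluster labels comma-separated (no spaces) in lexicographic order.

step 1: merge (C,J) at d=1, Q=-129; branch lengths C→31/10, J→-21/10; new cluster CJ
  updated: d(B,CJ)=9, d(CJ,E)=19, d(CJ,H)=23/2, d(CJ,M)=17/2, d(CJ,T)=31/2
step 2: merge (B,E) at d=7, Q=-102; branch lengths B→0, E→7; new cluster BE
  updated: d(BE,CJ)=21/2, d(BE,H)=33/2, d(BE,M)=7, d(BE,T)=10
step 3: merge (CJ,H) at d=23/2, Q=-135/2; branch lengths CJ→49/12, H→89/12; new cluster CHJ
  updated: d(BE,CHJ)=31/4, d(CHJ,M)=9/2, d(CHJ,T)=10
step 4: merge (BE,T) at d=10, Q=-135/4; branch lengths BE→63/16, T→97/16; new cluster BET
  updated: d(BET,CHJ)=31/8, d(BET,M)=3
step 5: merge (BET,CHJ) at d=31/8, Q=-91/8; branch lengths BET→19/16, CHJ→43/16; new cluster BCEHJT
  updated: d(BCEHJT,M)=29/16
step 6: merge (BCEHJT,M) at d=29/16; branch lengths BCEHJT→29/32, M→29/32; new cluster BCEHJMT
final tree: ((((B:0,E:7):63/16,T:97/16):19/16,((C:31/10,J:-21/10):49/12,H:89/12):43/16):29/32,M:29/32)
total length: 563/16

CJ,H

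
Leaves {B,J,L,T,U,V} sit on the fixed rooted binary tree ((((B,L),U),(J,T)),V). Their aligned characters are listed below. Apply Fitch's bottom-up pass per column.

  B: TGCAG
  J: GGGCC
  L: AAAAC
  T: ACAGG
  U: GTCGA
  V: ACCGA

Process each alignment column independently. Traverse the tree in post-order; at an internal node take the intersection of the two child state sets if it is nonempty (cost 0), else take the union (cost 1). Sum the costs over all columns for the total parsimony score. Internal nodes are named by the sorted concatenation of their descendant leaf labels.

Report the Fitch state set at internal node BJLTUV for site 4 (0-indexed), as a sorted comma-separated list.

A,C,G

BL@0: {T} ∪ {A} = {A,T} (union, +1)
BLU@0: {A,T} ∪ {G} = {A,G,T} (union, +1)
JT@0: {G} ∪ {A} = {A,G} (union, +1)
BJLTU@0: {A,G,T} ∩ {A,G} = {A,G} (intersection, +0)
BJLTUV@0: {A,G} ∩ {A} = {A} (intersection, +0)
BL@1: {G} ∪ {A} = {A,G} (union, +1)
BLU@1: {A,G} ∪ {T} = {A,G,T} (union, +1)
JT@1: {G} ∪ {C} = {C,G} (union, +1)
BJLTU@1: {A,G,T} ∩ {C,G} = {G} (intersection, +0)
BJLTUV@1: {G} ∪ {C} = {C,G} (union, +1)
BL@2: {C} ∪ {A} = {A,C} (union, +1)
BLU@2: {A,C} ∩ {C} = {C} (intersection, +0)
JT@2: {G} ∪ {A} = {A,G} (union, +1)
BJLTU@2: {C} ∪ {A,G} = {A,C,G} (union, +1)
BJLTUV@2: {A,C,G} ∩ {C} = {C} (intersection, +0)
BL@3: {A} ∩ {A} = {A} (intersection, +0)
BLU@3: {A} ∪ {G} = {A,G} (union, +1)
JT@3: {C} ∪ {G} = {C,G} (union, +1)
BJLTU@3: {A,G} ∩ {C,G} = {G} (intersection, +0)
BJLTUV@3: {G} ∩ {G} = {G} (intersection, +0)
BL@4: {G} ∪ {C} = {C,G} (union, +1)
BLU@4: {C,G} ∪ {A} = {A,C,G} (union, +1)
JT@4: {C} ∪ {G} = {C,G} (union, +1)
BJLTU@4: {A,C,G} ∩ {C,G} = {C,G} (intersection, +0)
BJLTUV@4: {C,G} ∪ {A} = {A,C,G} (union, +1)
per-site changes: [3, 4, 3, 2, 4]; total = 16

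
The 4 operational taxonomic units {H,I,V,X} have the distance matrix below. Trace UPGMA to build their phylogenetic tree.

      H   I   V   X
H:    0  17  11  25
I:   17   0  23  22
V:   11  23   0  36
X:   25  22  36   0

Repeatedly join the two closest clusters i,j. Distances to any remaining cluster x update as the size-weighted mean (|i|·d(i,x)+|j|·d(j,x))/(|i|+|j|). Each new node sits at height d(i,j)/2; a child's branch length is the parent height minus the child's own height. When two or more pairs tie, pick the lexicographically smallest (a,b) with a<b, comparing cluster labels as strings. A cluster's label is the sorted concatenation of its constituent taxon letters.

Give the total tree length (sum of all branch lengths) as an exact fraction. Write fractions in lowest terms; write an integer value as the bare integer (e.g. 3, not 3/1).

1. join H+V (d=11) ⇒ HV; edges |H|=11/2, |V|=11/2
  updated: d(HV,I)=20, d(HV,X)=61/2
2. join HV+I (d=20) ⇒ HIV; edges |HV|=9/2, |I|=10
  updated: d(HIV,X)=83/3
3. join HIV+X (d=83/3) ⇒ HIVX; edges |HIV|=23/6, |X|=83/6
final tree: (((H:11/2,V:11/2):9/2,I:10):23/6,X:83/6)
total length: 259/6

259/6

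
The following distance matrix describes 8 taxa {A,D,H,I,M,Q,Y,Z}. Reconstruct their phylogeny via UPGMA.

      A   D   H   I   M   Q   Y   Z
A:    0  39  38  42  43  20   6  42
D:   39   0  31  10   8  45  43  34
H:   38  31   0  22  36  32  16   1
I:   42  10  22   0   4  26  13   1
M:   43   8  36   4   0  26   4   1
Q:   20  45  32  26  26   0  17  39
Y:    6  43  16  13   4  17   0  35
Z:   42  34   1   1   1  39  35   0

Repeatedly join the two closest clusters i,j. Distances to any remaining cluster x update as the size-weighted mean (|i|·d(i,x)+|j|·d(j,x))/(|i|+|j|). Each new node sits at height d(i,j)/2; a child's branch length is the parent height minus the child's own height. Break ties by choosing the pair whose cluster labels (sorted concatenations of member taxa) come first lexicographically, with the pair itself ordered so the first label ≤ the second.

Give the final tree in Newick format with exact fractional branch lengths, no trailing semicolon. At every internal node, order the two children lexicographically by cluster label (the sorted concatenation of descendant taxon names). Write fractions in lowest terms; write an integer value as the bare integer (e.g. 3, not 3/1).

step 1: merge (H,Z) at d=1; branch lengths H→1/2, Z→1/2; new cluster HZ
  updated: d(A,HZ)=40, d(D,HZ)=65/2, d(HZ,I)=23/2, d(HZ,M)=37/2, d(HZ,Q)=71/2, d(HZ,Y)=51/2
step 2: merge (I,M) at d=4; branch lengths I→2, M→2; new cluster IM
  updated: d(A,IM)=85/2, d(D,IM)=9, d(HZ,IM)=15, d(IM,Q)=26, d(IM,Y)=17/2
step 3: merge (A,Y) at d=6; branch lengths A→3, Y→3; new cluster AY
  updated: d(AY,D)=41, d(AY,HZ)=131/4, d(AY,IM)=51/2, d(AY,Q)=37/2
step 4: merge (D,IM) at d=9; branch lengths D→9/2, IM→5/2; new cluster DIM
  updated: d(AY,DIM)=92/3, d(DIM,HZ)=125/6, d(DIM,Q)=97/3
step 5: merge (AY,Q) at d=37/2; branch lengths AY→25/4, Q→37/4; new cluster AQY
  updated: d(AQY,DIM)=281/9, d(AQY,HZ)=101/3
step 6: merge (DIM,HZ) at d=125/6; branch lengths DIM→71/12, HZ→119/12; new cluster DHIMZ
  updated: d(AQY,DHIMZ)=161/5
step 7: merge (AQY,DHIMZ) at d=161/5; branch lengths AQY→137/20, DHIMZ→341/60; new cluster ADHIMQYZ
final tree: (((A:3,Y:3):25/4,Q:37/4):137/20,((D:9/2,(I:2,M:2):5/2):71/12,(H:1/2,Z:1/2):119/12):341/60)
total length: 928/15

(((A:3,Y:3):25/4,Q:37/4):137/20,((D:9/2,(I:2,M:2):5/2):71/12,(H:1/2,Z:1/2):119/12):341/60)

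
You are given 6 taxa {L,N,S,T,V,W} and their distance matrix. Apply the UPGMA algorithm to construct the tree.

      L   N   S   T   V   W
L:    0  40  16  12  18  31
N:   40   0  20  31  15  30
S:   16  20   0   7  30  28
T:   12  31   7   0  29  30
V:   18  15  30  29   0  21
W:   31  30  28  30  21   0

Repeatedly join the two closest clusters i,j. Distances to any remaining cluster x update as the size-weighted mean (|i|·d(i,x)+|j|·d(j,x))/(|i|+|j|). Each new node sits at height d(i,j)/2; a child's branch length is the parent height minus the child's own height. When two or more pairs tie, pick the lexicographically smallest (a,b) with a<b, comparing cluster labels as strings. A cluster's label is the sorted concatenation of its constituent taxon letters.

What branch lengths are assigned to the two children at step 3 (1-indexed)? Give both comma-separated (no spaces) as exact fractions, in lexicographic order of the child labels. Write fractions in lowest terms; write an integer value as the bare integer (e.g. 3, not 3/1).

step 1: merge (S,T) at d=7; branch lengths S→7/2, T→7/2; new cluster ST
  updated: d(L,ST)=14, d(N,ST)=51/2, d(ST,V)=59/2, d(ST,W)=29
step 2: merge (L,ST) at d=14; branch lengths L→7, ST→7/2; new cluster LST
  updated: d(LST,N)=91/3, d(LST,V)=77/3, d(LST,W)=89/3
step 3: merge (N,V) at d=15; branch lengths N→15/2, V→15/2; new cluster NV
  updated: d(LST,NV)=28, d(NV,W)=51/2
step 4: merge (NV,W) at d=51/2; branch lengths NV→21/4, W→51/4; new cluster NVW
  updated: d(LST,NVW)=257/9
step 5: merge (LST,NVW) at d=257/9; branch lengths LST→131/18, NVW→55/36; new cluster LNSTVW
final tree: ((L:7,(S:7/2,T:7/2):7/2):131/18,((N:15/2,V:15/2):21/4,W:51/4):55/36)
total length: 2135/36

15/2,15/2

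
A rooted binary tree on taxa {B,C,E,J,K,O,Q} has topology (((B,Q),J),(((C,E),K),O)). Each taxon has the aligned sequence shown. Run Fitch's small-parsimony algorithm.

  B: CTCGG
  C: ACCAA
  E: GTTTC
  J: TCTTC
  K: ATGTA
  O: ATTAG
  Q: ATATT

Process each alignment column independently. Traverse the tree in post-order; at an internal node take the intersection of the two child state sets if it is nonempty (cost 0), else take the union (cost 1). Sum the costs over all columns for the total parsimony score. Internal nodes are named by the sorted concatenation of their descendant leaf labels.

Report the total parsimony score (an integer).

16

[col 0] BQ: children B:{C}, Q:{A} ∪→ {A,C}; cost 1
[col 0] BJQ: children BQ:{A,C}, J:{T} ∪→ {A,C,T}; cost 1
[col 0] CE: children C:{A}, E:{G} ∪→ {A,G}; cost 1
[col 0] CEK: children CE:{A,G}, K:{A} ∩→ {A}; cost 0
[col 0] CEKO: children CEK:{A}, O:{A} ∩→ {A}; cost 0
[col 0] BCEJKOQ: children BJQ:{A,C,T}, CEKO:{A} ∩→ {A}; cost 0
[col 1] BQ: children B:{T}, Q:{T} ∩→ {T}; cost 0
[col 1] BJQ: children BQ:{T}, J:{C} ∪→ {C,T}; cost 1
[col 1] CE: children C:{C}, E:{T} ∪→ {C,T}; cost 1
[col 1] CEK: children CE:{C,T}, K:{T} ∩→ {T}; cost 0
[col 1] CEKO: children CEK:{T}, O:{T} ∩→ {T}; cost 0
[col 1] BCEJKOQ: children BJQ:{C,T}, CEKO:{T} ∩→ {T}; cost 0
[col 2] BQ: children B:{C}, Q:{A} ∪→ {A,C}; cost 1
[col 2] BJQ: children BQ:{A,C}, J:{T} ∪→ {A,C,T}; cost 1
[col 2] CE: children C:{C}, E:{T} ∪→ {C,T}; cost 1
[col 2] CEK: children CE:{C,T}, K:{G} ∪→ {C,G,T}; cost 1
[col 2] CEKO: children CEK:{C,G,T}, O:{T} ∩→ {T}; cost 0
[col 2] BCEJKOQ: children BJQ:{A,C,T}, CEKO:{T} ∩→ {T}; cost 0
[col 3] BQ: children B:{G}, Q:{T} ∪→ {G,T}; cost 1
[col 3] BJQ: children BQ:{G,T}, J:{T} ∩→ {T}; cost 0
[col 3] CE: children C:{A}, E:{T} ∪→ {A,T}; cost 1
[col 3] CEK: children CE:{A,T}, K:{T} ∩→ {T}; cost 0
[col 3] CEKO: children CEK:{T}, O:{A} ∪→ {A,T}; cost 1
[col 3] BCEJKOQ: children BJQ:{T}, CEKO:{A,T} ∩→ {T}; cost 0
[col 4] BQ: children B:{G}, Q:{T} ∪→ {G,T}; cost 1
[col 4] BJQ: children BQ:{G,T}, J:{C} ∪→ {C,G,T}; cost 1
[col 4] CE: children C:{A}, E:{C} ∪→ {A,C}; cost 1
[col 4] CEK: children CE:{A,C}, K:{A} ∩→ {A}; cost 0
[col 4] CEKO: children CEK:{A}, O:{G} ∪→ {A,G}; cost 1
[col 4] BCEJKOQ: children BJQ:{C,G,T}, CEKO:{A,G} ∩→ {G}; cost 0
per-site changes: [3, 2, 4, 3, 4]; total = 16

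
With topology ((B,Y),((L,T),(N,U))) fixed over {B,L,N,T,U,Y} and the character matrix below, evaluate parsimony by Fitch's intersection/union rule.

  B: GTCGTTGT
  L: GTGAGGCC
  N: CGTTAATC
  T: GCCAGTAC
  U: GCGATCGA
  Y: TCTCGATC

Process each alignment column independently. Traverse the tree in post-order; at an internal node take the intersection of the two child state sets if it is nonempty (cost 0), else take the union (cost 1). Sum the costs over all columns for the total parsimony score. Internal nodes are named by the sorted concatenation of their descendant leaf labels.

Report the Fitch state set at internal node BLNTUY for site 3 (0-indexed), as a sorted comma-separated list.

A,C,G

site 0, node BY: B={G} ∪ Y={T} → {G,T} (+1)
site 0, node LT: L={G} ∩ T={G} → {G} (+0)
site 0, node NU: N={C} ∪ U={G} → {C,G} (+1)
site 0, node LNTU: LT={G} ∩ NU={C,G} → {G} (+0)
site 0, node BLNTUY: BY={G,T} ∩ LNTU={G} → {G} (+0)
site 1, node BY: B={T} ∪ Y={C} → {C,T} (+1)
site 1, node LT: L={T} ∪ T={C} → {C,T} (+1)
site 1, node NU: N={G} ∪ U={C} → {C,G} (+1)
site 1, node LNTU: LT={C,T} ∩ NU={C,G} → {C} (+0)
site 1, node BLNTUY: BY={C,T} ∩ LNTU={C} → {C} (+0)
site 2, node BY: B={C} ∪ Y={T} → {C,T} (+1)
site 2, node LT: L={G} ∪ T={C} → {C,G} (+1)
site 2, node NU: N={T} ∪ U={G} → {G,T} (+1)
site 2, node LNTU: LT={C,G} ∩ NU={G,T} → {G} (+0)
site 2, node BLNTUY: BY={C,T} ∪ LNTU={G} → {C,G,T} (+1)
site 3, node BY: B={G} ∪ Y={C} → {C,G} (+1)
site 3, node LT: L={A} ∩ T={A} → {A} (+0)
site 3, node NU: N={T} ∪ U={A} → {A,T} (+1)
site 3, node LNTU: LT={A} ∩ NU={A,T} → {A} (+0)
site 3, node BLNTUY: BY={C,G} ∪ LNTU={A} → {A,C,G} (+1)
site 4, node BY: B={T} ∪ Y={G} → {G,T} (+1)
site 4, node LT: L={G} ∩ T={G} → {G} (+0)
site 4, node NU: N={A} ∪ U={T} → {A,T} (+1)
site 4, node LNTU: LT={G} ∪ NU={A,T} → {A,G,T} (+1)
site 4, node BLNTUY: BY={G,T} ∩ LNTU={A,G,T} → {G,T} (+0)
site 5, node BY: B={T} ∪ Y={A} → {A,T} (+1)
site 5, node LT: L={G} ∪ T={T} → {G,T} (+1)
site 5, node NU: N={A} ∪ U={C} → {A,C} (+1)
site 5, node LNTU: LT={G,T} ∪ NU={A,C} → {A,C,G,T} (+1)
site 5, node BLNTUY: BY={A,T} ∩ LNTU={A,C,G,T} → {A,T} (+0)
site 6, node BY: B={G} ∪ Y={T} → {G,T} (+1)
site 6, node LT: L={C} ∪ T={A} → {A,C} (+1)
site 6, node NU: N={T} ∪ U={G} → {G,T} (+1)
site 6, node LNTU: LT={A,C} ∪ NU={G,T} → {A,C,G,T} (+1)
site 6, node BLNTUY: BY={G,T} ∩ LNTU={A,C,G,T} → {G,T} (+0)
site 7, node BY: B={T} ∪ Y={C} → {C,T} (+1)
site 7, node LT: L={C} ∩ T={C} → {C} (+0)
site 7, node NU: N={C} ∪ U={A} → {A,C} (+1)
site 7, node LNTU: LT={C} ∩ NU={A,C} → {C} (+0)
site 7, node BLNTUY: BY={C,T} ∩ LNTU={C} → {C} (+0)
per-site changes: [2, 3, 4, 3, 3, 4, 4, 2]; total = 25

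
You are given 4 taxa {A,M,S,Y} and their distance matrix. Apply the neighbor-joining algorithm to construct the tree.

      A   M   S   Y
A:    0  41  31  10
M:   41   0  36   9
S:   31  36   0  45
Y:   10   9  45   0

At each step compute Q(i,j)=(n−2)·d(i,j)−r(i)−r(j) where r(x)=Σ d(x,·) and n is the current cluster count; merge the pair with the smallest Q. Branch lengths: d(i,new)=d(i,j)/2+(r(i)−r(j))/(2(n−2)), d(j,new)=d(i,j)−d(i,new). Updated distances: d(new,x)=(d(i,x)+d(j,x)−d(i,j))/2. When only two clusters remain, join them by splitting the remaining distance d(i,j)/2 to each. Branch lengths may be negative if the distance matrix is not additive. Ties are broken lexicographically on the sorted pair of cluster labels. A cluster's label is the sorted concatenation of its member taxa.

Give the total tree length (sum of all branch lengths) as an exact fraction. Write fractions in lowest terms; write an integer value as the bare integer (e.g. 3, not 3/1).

53

iteration 1: select A,S (d=31, Q=-132); attach at lengths (8, 23); label the merged cluster AS
  updated: d(AS,M)=23, d(AS,Y)=12
iteration 2: select AS,M (d=23, Q=-44); attach at lengths (13, 10); label the merged cluster AMS
  updated: d(AMS,Y)=-1
iteration 3: select AMS,Y (d=-1); attach at lengths (-1/2, -1/2); label the merged cluster AMSY
final tree: (((A:8,S:23):13,M:10):-1/2,Y:-1/2)
total length: 53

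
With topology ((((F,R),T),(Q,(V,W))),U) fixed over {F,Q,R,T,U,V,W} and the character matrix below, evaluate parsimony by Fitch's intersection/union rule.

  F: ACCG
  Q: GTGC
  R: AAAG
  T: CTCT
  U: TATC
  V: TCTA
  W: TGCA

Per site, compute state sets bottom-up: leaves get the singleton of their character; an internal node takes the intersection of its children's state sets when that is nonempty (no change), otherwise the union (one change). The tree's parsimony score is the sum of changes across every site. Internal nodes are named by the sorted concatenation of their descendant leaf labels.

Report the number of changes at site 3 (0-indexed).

3

[col 0] FR: children F:{A}, R:{A} ∩→ {A}; cost 0
[col 0] FRT: children FR:{A}, T:{C} ∪→ {A,C}; cost 1
[col 0] VW: children V:{T}, W:{T} ∩→ {T}; cost 0
[col 0] QVW: children Q:{G}, VW:{T} ∪→ {G,T}; cost 1
[col 0] FQRTVW: children FRT:{A,C}, QVW:{G,T} ∪→ {A,C,G,T}; cost 1
[col 0] FQRTUVW: children FQRTVW:{A,C,G,T}, U:{T} ∩→ {T}; cost 0
[col 1] FR: children F:{C}, R:{A} ∪→ {A,C}; cost 1
[col 1] FRT: children FR:{A,C}, T:{T} ∪→ {A,C,T}; cost 1
[col 1] VW: children V:{C}, W:{G} ∪→ {C,G}; cost 1
[col 1] QVW: children Q:{T}, VW:{C,G} ∪→ {C,G,T}; cost 1
[col 1] FQRTVW: children FRT:{A,C,T}, QVW:{C,G,T} ∩→ {C,T}; cost 0
[col 1] FQRTUVW: children FQRTVW:{C,T}, U:{A} ∪→ {A,C,T}; cost 1
[col 2] FR: children F:{C}, R:{A} ∪→ {A,C}; cost 1
[col 2] FRT: children FR:{A,C}, T:{C} ∩→ {C}; cost 0
[col 2] VW: children V:{T}, W:{C} ∪→ {C,T}; cost 1
[col 2] QVW: children Q:{G}, VW:{C,T} ∪→ {C,G,T}; cost 1
[col 2] FQRTVW: children FRT:{C}, QVW:{C,G,T} ∩→ {C}; cost 0
[col 2] FQRTUVW: children FQRTVW:{C}, U:{T} ∪→ {C,T}; cost 1
[col 3] FR: children F:{G}, R:{G} ∩→ {G}; cost 0
[col 3] FRT: children FR:{G}, T:{T} ∪→ {G,T}; cost 1
[col 3] VW: children V:{A}, W:{A} ∩→ {A}; cost 0
[col 3] QVW: children Q:{C}, VW:{A} ∪→ {A,C}; cost 1
[col 3] FQRTVW: children FRT:{G,T}, QVW:{A,C} ∪→ {A,C,G,T}; cost 1
[col 3] FQRTUVW: children FQRTVW:{A,C,G,T}, U:{C} ∩→ {C}; cost 0
per-site changes: [3, 5, 4, 3]; total = 15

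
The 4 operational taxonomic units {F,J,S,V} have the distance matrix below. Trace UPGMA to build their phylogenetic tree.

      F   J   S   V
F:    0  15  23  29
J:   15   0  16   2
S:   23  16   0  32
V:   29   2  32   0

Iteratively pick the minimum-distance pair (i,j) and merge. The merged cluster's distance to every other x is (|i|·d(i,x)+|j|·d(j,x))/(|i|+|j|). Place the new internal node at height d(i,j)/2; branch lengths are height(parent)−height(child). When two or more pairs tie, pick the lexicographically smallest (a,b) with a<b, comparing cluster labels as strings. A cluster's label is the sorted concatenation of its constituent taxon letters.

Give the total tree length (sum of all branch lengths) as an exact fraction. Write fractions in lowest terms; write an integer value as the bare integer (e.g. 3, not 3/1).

107/3

step 1: merge (J,V) at d=2; branch lengths J→1, V→1; new cluster JV
  updated: d(F,JV)=22, d(JV,S)=24
step 2: merge (F,JV) at d=22; branch lengths F→11, JV→10; new cluster FJV
  updated: d(FJV,S)=71/3
step 3: merge (FJV,S) at d=71/3; branch lengths FJV→5/6, S→71/6; new cluster FJSV
final tree: ((F:11,(J:1,V:1):10):5/6,S:71/6)
total length: 107/3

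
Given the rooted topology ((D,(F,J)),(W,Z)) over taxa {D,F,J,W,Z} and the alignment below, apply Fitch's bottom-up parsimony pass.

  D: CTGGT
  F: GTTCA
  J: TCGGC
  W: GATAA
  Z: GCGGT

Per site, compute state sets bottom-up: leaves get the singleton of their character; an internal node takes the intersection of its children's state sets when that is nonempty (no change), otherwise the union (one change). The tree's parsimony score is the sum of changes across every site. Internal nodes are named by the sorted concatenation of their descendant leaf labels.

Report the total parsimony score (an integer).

12

[col 0] FJ: children F:{G}, J:{T} ∪→ {G,T}; cost 1
[col 0] DFJ: children D:{C}, FJ:{G,T} ∪→ {C,G,T}; cost 1
[col 0] WZ: children W:{G}, Z:{G} ∩→ {G}; cost 0
[col 0] DFJWZ: children DFJ:{C,G,T}, WZ:{G} ∩→ {G}; cost 0
[col 1] FJ: children F:{T}, J:{C} ∪→ {C,T}; cost 1
[col 1] DFJ: children D:{T}, FJ:{C,T} ∩→ {T}; cost 0
[col 1] WZ: children W:{A}, Z:{C} ∪→ {A,C}; cost 1
[col 1] DFJWZ: children DFJ:{T}, WZ:{A,C} ∪→ {A,C,T}; cost 1
[col 2] FJ: children F:{T}, J:{G} ∪→ {G,T}; cost 1
[col 2] DFJ: children D:{G}, FJ:{G,T} ∩→ {G}; cost 0
[col 2] WZ: children W:{T}, Z:{G} ∪→ {G,T}; cost 1
[col 2] DFJWZ: children DFJ:{G}, WZ:{G,T} ∩→ {G}; cost 0
[col 3] FJ: children F:{C}, J:{G} ∪→ {C,G}; cost 1
[col 3] DFJ: children D:{G}, FJ:{C,G} ∩→ {G}; cost 0
[col 3] WZ: children W:{A}, Z:{G} ∪→ {A,G}; cost 1
[col 3] DFJWZ: children DFJ:{G}, WZ:{A,G} ∩→ {G}; cost 0
[col 4] FJ: children F:{A}, J:{C} ∪→ {A,C}; cost 1
[col 4] DFJ: children D:{T}, FJ:{A,C} ∪→ {A,C,T}; cost 1
[col 4] WZ: children W:{A}, Z:{T} ∪→ {A,T}; cost 1
[col 4] DFJWZ: children DFJ:{A,C,T}, WZ:{A,T} ∩→ {A,T}; cost 0
per-site changes: [2, 3, 2, 2, 3]; total = 12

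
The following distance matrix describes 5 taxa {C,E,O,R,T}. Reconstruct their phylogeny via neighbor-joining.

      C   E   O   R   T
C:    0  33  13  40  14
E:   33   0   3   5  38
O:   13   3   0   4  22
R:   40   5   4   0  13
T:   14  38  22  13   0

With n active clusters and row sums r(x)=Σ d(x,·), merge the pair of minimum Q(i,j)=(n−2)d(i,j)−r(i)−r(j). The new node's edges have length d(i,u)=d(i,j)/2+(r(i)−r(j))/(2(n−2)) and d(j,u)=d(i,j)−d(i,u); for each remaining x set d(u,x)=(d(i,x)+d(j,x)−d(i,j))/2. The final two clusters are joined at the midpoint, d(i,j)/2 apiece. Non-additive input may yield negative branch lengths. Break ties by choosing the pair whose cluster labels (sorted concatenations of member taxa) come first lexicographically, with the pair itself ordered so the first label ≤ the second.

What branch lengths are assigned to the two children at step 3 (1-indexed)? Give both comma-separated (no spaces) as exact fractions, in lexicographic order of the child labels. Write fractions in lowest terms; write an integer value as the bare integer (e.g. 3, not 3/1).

iteration 1: select C,T (d=14, Q=-145); attach at lengths (55/6, 29/6); label the merged cluster CT
  updated: d(CT,E)=57/2, d(CT,O)=21/2, d(CT,R)=39/2
iteration 2: select CT,O (d=21/2, Q=-55); attach at lengths (31/2, -5); label the merged cluster COT
  updated: d(COT,E)=21/2, d(COT,R)=13/2
iteration 3: select COT,E (d=21/2, Q=-22); attach at lengths (6, 9/2); label the merged cluster CEOT
  updated: d(CEOT,R)=1/2
iteration 4: select CEOT,R (d=1/2); attach at lengths (1/4, 1/4); label the merged cluster CEORT
final tree: ((((C:55/6,T:29/6):31/2,O:-5):6,E:9/2):1/4,R:1/4)
total length: 71/2

6,9/2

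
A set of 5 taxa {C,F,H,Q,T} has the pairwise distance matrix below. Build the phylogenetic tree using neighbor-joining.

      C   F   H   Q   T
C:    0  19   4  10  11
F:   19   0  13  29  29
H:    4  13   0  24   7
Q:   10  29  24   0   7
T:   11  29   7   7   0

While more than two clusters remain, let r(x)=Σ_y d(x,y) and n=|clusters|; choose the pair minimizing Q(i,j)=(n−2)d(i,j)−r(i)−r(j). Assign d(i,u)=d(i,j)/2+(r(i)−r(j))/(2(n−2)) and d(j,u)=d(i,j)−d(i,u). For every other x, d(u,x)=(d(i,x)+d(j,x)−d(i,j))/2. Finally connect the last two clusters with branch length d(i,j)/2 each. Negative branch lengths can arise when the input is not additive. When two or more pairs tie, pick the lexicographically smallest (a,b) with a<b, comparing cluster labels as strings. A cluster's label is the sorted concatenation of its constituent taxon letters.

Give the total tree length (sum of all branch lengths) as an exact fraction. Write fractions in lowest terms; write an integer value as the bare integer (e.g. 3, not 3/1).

257/8

1. join Q+T (d=7, Q=-103) ⇒ QT; edges |Q|=37/6, |T|=5/6
  updated: d(C,QT)=7, d(F,QT)=51/2, d(H,QT)=12
2. join C+QT (d=7, Q=-121/2) ⇒ CQT; edges |C|=-1/8, |QT|=57/8
  updated: d(CQT,F)=75/4, d(CQT,H)=9/2
3. join CQT+F (d=75/4, Q=-145/4) ⇒ CFQT; edges |CQT|=41/8, |F|=109/8
  updated: d(CFQT,H)=-5/8
4. join CFQT+H (d=-5/8) ⇒ CFHQT; edges |CFQT|=-5/16, |H|=-5/16
final tree: (((C:-1/8,(Q:37/6,T:5/6):57/8):41/8,F:109/8):-5/16,H:-5/16)
total length: 257/8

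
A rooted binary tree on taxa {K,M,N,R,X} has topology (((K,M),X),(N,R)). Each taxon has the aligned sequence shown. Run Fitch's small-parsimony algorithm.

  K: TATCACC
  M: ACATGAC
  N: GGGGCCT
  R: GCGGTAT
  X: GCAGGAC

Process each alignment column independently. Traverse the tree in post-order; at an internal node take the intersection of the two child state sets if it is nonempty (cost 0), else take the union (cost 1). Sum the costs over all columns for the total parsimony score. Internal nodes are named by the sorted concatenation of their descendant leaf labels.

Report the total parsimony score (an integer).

site 0, node KM: K={T} ∪ M={A} → {A,T} (+1)
site 0, node KMX: KM={A,T} ∪ X={G} → {A,G,T} (+1)
site 0, node NR: N={G} ∩ R={G} → {G} (+0)
site 0, node KMNRX: KMX={A,G,T} ∩ NR={G} → {G} (+0)
site 1, node KM: K={A} ∪ M={C} → {A,C} (+1)
site 1, node KMX: KM={A,C} ∩ X={C} → {C} (+0)
site 1, node NR: N={G} ∪ R={C} → {C,G} (+1)
site 1, node KMNRX: KMX={C} ∩ NR={C,G} → {C} (+0)
site 2, node KM: K={T} ∪ M={A} → {A,T} (+1)
site 2, node KMX: KM={A,T} ∩ X={A} → {A} (+0)
site 2, node NR: N={G} ∩ R={G} → {G} (+0)
site 2, node KMNRX: KMX={A} ∪ NR={G} → {A,G} (+1)
site 3, node KM: K={C} ∪ M={T} → {C,T} (+1)
site 3, node KMX: KM={C,T} ∪ X={G} → {C,G,T} (+1)
site 3, node NR: N={G} ∩ R={G} → {G} (+0)
site 3, node KMNRX: KMX={C,G,T} ∩ NR={G} → {G} (+0)
site 4, node KM: K={A} ∪ M={G} → {A,G} (+1)
site 4, node KMX: KM={A,G} ∩ X={G} → {G} (+0)
site 4, node NR: N={C} ∪ R={T} → {C,T} (+1)
site 4, node KMNRX: KMX={G} ∪ NR={C,T} → {C,G,T} (+1)
site 5, node KM: K={C} ∪ M={A} → {A,C} (+1)
site 5, node KMX: KM={A,C} ∩ X={A} → {A} (+0)
site 5, node NR: N={C} ∪ R={A} → {A,C} (+1)
site 5, node KMNRX: KMX={A} ∩ NR={A,C} → {A} (+0)
site 6, node KM: K={C} ∩ M={C} → {C} (+0)
site 6, node KMX: KM={C} ∩ X={C} → {C} (+0)
site 6, node NR: N={T} ∩ R={T} → {T} (+0)
site 6, node KMNRX: KMX={C} ∪ NR={T} → {C,T} (+1)
per-site changes: [2, 2, 2, 2, 3, 2, 1]; total = 14

14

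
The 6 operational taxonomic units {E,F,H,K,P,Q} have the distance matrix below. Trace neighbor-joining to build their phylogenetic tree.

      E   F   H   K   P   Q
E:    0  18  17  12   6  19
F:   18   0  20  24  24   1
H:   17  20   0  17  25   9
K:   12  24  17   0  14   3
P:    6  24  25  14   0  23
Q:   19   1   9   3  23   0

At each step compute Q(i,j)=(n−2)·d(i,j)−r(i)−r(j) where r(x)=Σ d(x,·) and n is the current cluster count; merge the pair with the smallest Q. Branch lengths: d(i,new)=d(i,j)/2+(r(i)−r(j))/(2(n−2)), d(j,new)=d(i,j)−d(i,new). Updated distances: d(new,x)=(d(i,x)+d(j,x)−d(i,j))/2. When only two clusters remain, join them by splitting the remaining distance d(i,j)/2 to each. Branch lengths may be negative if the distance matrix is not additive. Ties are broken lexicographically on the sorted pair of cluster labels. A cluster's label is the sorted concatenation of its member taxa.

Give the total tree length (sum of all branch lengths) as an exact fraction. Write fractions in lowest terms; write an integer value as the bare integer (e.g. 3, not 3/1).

step 1: merge (E,P) at d=6, Q=-140; branch lengths E→1/2, P→11/2; new cluster EP
  updated: d(EP,F)=18, d(EP,H)=18, d(EP,K)=10, d(EP,Q)=18
step 2: merge (F,Q) at d=1, Q=-91; branch lengths F→35/6, Q→-29/6; new cluster FQ
  updated: d(EP,FQ)=35/2, d(FQ,H)=14, d(FQ,K)=13
step 3: merge (EP,K) at d=10, Q=-131/2; branch lengths EP→51/8, K→29/8; new cluster EKP
  updated: d(EKP,FQ)=41/4, d(EKP,H)=25/2
step 4: merge (EKP,FQ) at d=41/4, Q=-147/4; branch lengths EKP→35/8, FQ→47/8; new cluster EFKPQ
  updated: d(EFKPQ,H)=65/8
step 5: merge (EFKPQ,H) at d=65/8; branch lengths EFKPQ→65/16, H→65/16; new cluster EFHKPQ
final tree: ((((E:1/2,P:11/2):51/8,K:29/8):35/8,(F:35/6,Q:-29/6):47/8):65/16,H:65/16)
total length: 283/8

283/8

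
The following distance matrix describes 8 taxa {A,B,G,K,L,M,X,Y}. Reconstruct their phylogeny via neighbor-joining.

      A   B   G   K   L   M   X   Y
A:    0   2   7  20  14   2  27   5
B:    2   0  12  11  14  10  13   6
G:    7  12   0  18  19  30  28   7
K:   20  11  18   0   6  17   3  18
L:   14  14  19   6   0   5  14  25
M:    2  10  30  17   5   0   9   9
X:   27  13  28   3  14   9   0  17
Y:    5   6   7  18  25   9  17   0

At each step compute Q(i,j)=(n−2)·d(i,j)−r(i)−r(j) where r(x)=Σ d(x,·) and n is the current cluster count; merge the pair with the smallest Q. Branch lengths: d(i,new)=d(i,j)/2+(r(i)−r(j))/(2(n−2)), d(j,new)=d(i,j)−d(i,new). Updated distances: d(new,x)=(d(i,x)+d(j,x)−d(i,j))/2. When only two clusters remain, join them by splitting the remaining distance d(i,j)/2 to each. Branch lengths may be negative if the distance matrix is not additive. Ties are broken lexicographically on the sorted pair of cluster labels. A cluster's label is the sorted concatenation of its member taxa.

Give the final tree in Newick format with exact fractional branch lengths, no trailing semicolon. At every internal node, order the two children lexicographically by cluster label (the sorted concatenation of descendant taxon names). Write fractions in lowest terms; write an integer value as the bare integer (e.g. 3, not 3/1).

1. join K+X (d=3, Q=-186) ⇒ KX; edges |K|=0, |X|=3
  updated: d(A,KX)=22, d(B,KX)=21/2, d(G,KX)=43/2, d(KX,L)=17/2, d(KX,M)=23/2, d(KX,Y)=16
2. join KX+L (d=17/2, Q=-133) ⇒ KLX; edges |KX|=47/10, |L|=19/5
  updated: d(A,KLX)=55/4, d(B,KLX)=8, d(G,KLX)=16, d(KLX,M)=4, d(KLX,Y)=65/4
3. join KLX+M (d=4, Q=-97) ⇒ KLMX; edges |KLX|=19/8, |M|=13/8
  updated: d(A,KLMX)=47/8, d(B,KLMX)=7, d(G,KLMX)=21, d(KLMX,Y)=85/8
4. join G+Y (d=7, Q=-437/8) ⇒ GY; edges |G|=105/16, |Y|=7/16
  updated: d(A,GY)=5/2, d(B,GY)=11/2, d(GY,KLMX)=197/16
5. join A+GY (d=5/2, Q=-411/16) ⇒ AGY; edges |A|=-79/64, |GY|=239/64
  updated: d(AGY,B)=5/2, d(AGY,KLMX)=251/32
6. join AGY+B (d=5/2, Q=-555/32) ⇒ ABGY; edges |AGY|=107/64, |B|=53/64
  updated: d(ABGY,KLMX)=395/64
7. join ABGY+KLMX (d=395/64) ⇒ ABGKLMXY; edges |ABGY|=395/128, |KLMX|=395/128
final tree: (((A:-79/64,(G:105/16,Y:7/16):239/64):107/64,B:53/64):395/128,(((K:0,X:3):47/10,L:19/5):19/8,M:13/8):395/128)
total length: 2155/64

(((A:-79/64,(G:105/16,Y:7/16):239/64):107/64,B:53/64):395/128,(((K:0,X:3):47/10,L:19/5):19/8,M:13/8):395/128)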